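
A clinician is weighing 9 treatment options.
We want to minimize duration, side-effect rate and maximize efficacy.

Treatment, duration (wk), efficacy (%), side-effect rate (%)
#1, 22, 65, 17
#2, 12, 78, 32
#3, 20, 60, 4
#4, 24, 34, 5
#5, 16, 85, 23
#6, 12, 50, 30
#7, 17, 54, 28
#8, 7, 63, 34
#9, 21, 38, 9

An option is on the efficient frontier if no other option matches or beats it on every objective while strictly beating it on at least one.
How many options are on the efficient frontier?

#1: not dominated.
#2: not dominated.
#3: not dominated (best side-effect rate).
#4: dominated by #3 (duration 20≤24, efficacy 60≥34, side-effect rate 4≤5).
#5: not dominated (best efficacy).
#6: not dominated.
#7: dominated by #5 (duration 16≤17, efficacy 85≥54, side-effect rate 23≤28).
#8: not dominated (best duration).
#9: dominated by #3 (duration 20≤21, efficacy 60≥38, side-effect rate 4≤9).
Pareto-optimal: #1, #2, #3, #5, #6, #8 → 6.

6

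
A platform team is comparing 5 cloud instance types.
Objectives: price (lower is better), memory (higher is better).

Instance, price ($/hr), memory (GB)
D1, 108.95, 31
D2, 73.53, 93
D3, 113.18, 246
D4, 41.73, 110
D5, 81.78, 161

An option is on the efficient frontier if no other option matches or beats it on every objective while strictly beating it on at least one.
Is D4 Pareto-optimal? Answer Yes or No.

Yes

D1: worse on price (108.95 vs 41.73).
D2: worse on price (73.53 vs 41.73).
D3: worse on price (113.18 vs 41.73).
D5: worse on price (81.78 vs 41.73).
No option is at least as good as D4 on every objective and strictly better on one.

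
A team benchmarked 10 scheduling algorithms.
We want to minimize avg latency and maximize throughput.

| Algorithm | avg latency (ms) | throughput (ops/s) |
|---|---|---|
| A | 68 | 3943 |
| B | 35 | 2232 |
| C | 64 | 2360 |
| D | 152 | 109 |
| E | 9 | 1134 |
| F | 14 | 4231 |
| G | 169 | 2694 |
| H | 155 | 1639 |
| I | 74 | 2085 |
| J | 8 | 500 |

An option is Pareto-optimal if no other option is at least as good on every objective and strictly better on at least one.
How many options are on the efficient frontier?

3

A: dominated by F (avg latency 14≤68, throughput 4231≥3943).
B: dominated by F (avg latency 14≤35, throughput 4231≥2232).
C: dominated by F (avg latency 14≤64, throughput 4231≥2360).
D: dominated by A (avg latency 68≤152, throughput 3943≥109).
E: not dominated.
F: not dominated (best throughput).
G: dominated by A (avg latency 68≤169, throughput 3943≥2694).
H: dominated by A (avg latency 68≤155, throughput 3943≥1639).
I: dominated by A (avg latency 68≤74, throughput 3943≥2085).
J: not dominated (best avg latency).
Pareto-optimal: E, F, J → 3.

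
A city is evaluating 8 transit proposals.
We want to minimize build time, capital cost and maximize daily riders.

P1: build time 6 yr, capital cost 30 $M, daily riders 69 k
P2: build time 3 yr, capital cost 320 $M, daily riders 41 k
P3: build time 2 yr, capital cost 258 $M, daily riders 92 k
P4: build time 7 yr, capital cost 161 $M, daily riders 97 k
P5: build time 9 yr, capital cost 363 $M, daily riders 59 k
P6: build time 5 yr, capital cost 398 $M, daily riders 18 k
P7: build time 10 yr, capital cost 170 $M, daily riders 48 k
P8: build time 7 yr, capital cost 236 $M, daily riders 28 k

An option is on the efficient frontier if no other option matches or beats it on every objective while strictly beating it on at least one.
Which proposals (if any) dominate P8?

P1, P4

P1: build time 6≤7, capital cost 30≤236, daily riders 69≥28 — dominates P8.
P4: build time 7≤7, capital cost 161≤236, daily riders 97≥28 — dominates P8.
Others (P2, P3, P5, P6, P7) are each worse than P8 on at least one objective.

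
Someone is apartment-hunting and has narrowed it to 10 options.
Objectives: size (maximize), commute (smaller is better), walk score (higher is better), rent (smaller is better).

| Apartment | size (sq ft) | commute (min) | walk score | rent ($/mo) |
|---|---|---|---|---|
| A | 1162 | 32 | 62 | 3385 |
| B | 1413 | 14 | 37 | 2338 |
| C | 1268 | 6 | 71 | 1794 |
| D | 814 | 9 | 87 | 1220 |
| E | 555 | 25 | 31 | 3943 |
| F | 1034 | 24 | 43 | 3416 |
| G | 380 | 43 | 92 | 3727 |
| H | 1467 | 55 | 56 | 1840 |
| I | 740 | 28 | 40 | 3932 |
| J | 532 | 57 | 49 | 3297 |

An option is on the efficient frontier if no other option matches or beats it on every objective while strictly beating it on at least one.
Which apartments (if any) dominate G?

none

A: worse on walk score (62 vs 92).
B: worse on walk score (37 vs 92).
C: worse on walk score (71 vs 92).
D: worse on walk score (87 vs 92).
E: worse on walk score (31 vs 92).
F: worse on walk score (43 vs 92).
H: worse on commute (55 vs 43).
I: worse on walk score (40 vs 92).
J: worse on commute (57 vs 43).
No option dominates G.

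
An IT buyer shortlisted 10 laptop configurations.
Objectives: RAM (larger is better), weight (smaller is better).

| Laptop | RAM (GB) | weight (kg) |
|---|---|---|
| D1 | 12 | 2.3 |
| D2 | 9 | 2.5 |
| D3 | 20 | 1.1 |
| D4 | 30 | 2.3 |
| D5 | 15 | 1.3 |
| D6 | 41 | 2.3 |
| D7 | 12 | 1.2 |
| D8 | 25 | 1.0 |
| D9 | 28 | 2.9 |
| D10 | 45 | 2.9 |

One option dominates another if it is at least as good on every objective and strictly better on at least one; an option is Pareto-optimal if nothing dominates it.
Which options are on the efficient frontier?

D6, D8, D10

D1: dominated by D3 (RAM 20≥12, weight 1.1≤2.3).
D2: dominated by D1 (RAM 12≥9, weight 2.3≤2.5).
D3: dominated by D8 (RAM 25≥20, weight 1.0≤1.1).
D4: dominated by D6 (RAM 41≥30, weight 2.3≤2.3).
D5: dominated by D3 (RAM 20≥15, weight 1.1≤1.3).
D6: not dominated.
D7: dominated by D3 (RAM 20≥12, weight 1.1≤1.2).
D8: not dominated (best weight).
D9: dominated by D4 (RAM 30≥28, weight 2.3≤2.9).
D10: not dominated (best RAM).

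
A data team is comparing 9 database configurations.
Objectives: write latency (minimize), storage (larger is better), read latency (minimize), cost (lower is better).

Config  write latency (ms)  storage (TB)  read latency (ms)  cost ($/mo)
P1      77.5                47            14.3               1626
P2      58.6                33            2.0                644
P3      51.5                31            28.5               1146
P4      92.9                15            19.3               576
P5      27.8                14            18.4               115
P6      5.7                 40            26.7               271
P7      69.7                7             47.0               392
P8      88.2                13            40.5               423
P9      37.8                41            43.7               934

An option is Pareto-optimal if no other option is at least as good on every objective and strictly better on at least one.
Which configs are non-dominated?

P1: not dominated (best storage).
P2: not dominated (best read latency).
P3: dominated by P6 (write latency 5.7≤51.5, storage 40≥31, read latency 26.7≤28.5, cost 271≤1146).
P4: not dominated.
P5: not dominated (best cost).
P6: not dominated (best write latency).
P7: dominated by P5 (write latency 27.8≤69.7, storage 14≥7, read latency 18.4≤47.0, cost 115≤392).
P8: dominated by P5 (write latency 27.8≤88.2, storage 14≥13, read latency 18.4≤40.5, cost 115≤423).
P9: not dominated.

P1, P2, P4, P5, P6, P9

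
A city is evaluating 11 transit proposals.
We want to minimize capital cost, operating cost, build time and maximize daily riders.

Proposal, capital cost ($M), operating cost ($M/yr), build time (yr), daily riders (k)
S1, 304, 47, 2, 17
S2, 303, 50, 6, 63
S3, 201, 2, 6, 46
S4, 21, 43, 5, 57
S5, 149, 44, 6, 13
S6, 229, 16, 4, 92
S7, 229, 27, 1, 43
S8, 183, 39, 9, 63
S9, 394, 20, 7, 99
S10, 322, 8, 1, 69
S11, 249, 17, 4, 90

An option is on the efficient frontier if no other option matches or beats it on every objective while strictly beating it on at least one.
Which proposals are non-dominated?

S1: dominated by S7 (capital cost 229≤304, operating cost 27≤47, build time 1≤2, daily riders 43≥17).
S2: dominated by S6 (capital cost 229≤303, operating cost 16≤50, build time 4≤6, daily riders 92≥63).
S3: not dominated (best operating cost).
S4: not dominated (best capital cost).
S5: dominated by S4 (capital cost 21≤149, operating cost 43≤44, build time 5≤6, daily riders 57≥13).
S6: not dominated.
S7: not dominated.
S8: not dominated.
S9: not dominated (best daily riders).
S10: not dominated.
S11: dominated by S6 (capital cost 229≤249, operating cost 16≤17, build time 4≤4, daily riders 92≥90).

S3, S4, S6, S7, S8, S9, S10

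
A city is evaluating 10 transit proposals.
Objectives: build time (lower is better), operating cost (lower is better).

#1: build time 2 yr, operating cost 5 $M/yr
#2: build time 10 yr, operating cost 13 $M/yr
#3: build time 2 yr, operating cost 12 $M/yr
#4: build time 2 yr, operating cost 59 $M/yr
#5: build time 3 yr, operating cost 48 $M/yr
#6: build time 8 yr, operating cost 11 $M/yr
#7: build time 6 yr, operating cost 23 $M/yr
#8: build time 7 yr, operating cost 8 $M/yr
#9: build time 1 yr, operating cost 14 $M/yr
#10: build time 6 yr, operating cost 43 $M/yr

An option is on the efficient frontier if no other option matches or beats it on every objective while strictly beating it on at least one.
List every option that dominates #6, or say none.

#1, #8

#1: build time 2≤8, operating cost 5≤11 — dominates #6.
#8: build time 7≤8, operating cost 8≤11 — dominates #6.
Others (#2, #3, #4, #5, #7, #9, #10) are each worse than #6 on at least one objective.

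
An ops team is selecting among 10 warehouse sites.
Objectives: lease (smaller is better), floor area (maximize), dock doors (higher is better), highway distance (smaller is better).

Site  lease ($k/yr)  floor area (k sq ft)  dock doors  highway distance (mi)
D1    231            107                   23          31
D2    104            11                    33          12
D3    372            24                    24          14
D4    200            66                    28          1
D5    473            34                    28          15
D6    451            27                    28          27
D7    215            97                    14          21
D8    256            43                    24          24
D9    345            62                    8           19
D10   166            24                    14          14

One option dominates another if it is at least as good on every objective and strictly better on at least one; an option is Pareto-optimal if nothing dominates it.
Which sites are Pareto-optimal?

D1, D2, D4, D7, D10

D1: not dominated (best floor area).
D2: not dominated (best lease).
D3: dominated by D4 (lease 200≤372, floor area 66≥24, dock doors 28≥24, highway distance 1≤14).
D4: not dominated (best highway distance).
D5: dominated by D4 (lease 200≤473, floor area 66≥34, dock doors 28≥28, highway distance 1≤15).
D6: dominated by D4 (lease 200≤451, floor area 66≥27, dock doors 28≥28, highway distance 1≤27).
D7: not dominated.
D8: dominated by D4 (lease 200≤256, floor area 66≥43, dock doors 28≥24, highway distance 1≤24).
D9: dominated by D4 (lease 200≤345, floor area 66≥62, dock doors 28≥8, highway distance 1≤19).
D10: not dominated.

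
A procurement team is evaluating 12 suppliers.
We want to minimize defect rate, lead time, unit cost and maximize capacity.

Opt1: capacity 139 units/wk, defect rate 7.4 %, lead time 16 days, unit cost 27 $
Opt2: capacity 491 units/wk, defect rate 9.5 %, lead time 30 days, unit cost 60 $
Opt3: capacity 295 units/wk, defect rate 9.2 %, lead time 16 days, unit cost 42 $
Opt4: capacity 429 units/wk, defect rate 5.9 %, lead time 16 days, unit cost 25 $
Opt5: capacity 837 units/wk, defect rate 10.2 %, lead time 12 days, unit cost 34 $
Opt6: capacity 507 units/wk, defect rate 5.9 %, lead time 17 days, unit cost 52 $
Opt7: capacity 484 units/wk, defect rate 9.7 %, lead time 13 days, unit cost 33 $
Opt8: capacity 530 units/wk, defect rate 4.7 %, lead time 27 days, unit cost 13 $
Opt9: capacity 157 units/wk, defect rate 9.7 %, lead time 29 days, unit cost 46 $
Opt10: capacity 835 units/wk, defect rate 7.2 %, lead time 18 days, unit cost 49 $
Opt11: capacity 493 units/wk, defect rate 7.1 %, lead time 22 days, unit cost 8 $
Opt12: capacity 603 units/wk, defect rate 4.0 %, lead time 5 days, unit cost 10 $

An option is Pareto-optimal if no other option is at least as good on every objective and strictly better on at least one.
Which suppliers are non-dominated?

Opt5, Opt10, Opt11, Opt12

Opt1: dominated by Opt4 (capacity 429≥139, defect rate 5.9≤7.4, lead time 16≤16, unit cost 25≤27).
Opt2: dominated by Opt6 (capacity 507≥491, defect rate 5.9≤9.5, lead time 17≤30, unit cost 52≤60).
Opt3: dominated by Opt4 (capacity 429≥295, defect rate 5.9≤9.2, lead time 16≤16, unit cost 25≤42).
Opt4: dominated by Opt12 (capacity 603≥429, defect rate 4.0≤5.9, lead time 5≤16, unit cost 10≤25).
Opt5: not dominated (best capacity).
Opt6: dominated by Opt12 (capacity 603≥507, defect rate 4.0≤5.9, lead time 5≤17, unit cost 10≤52).
Opt7: dominated by Opt12 (capacity 603≥484, defect rate 4.0≤9.7, lead time 5≤13, unit cost 10≤33).
Opt8: dominated by Opt12 (capacity 603≥530, defect rate 4.0≤4.7, lead time 5≤27, unit cost 10≤13).
Opt9: dominated by Opt3 (capacity 295≥157, defect rate 9.2≤9.7, lead time 16≤29, unit cost 42≤46).
Opt10: not dominated.
Opt11: not dominated (best unit cost).
Opt12: not dominated (best defect rate).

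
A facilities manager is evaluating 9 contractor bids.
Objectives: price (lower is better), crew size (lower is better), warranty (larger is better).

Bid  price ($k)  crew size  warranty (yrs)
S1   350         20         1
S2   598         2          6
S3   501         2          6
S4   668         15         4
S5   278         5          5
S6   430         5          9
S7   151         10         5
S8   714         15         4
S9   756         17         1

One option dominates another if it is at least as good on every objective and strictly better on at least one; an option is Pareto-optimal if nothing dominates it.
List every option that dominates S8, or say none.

S2: price 598≤714, crew size 2≤15, warranty 6≥4 — dominates S8.
S3: price 501≤714, crew size 2≤15, warranty 6≥4 — dominates S8.
S4: price 668≤714, crew size 15≤15, warranty 4≥4 — dominates S8.
S5: price 278≤714, crew size 5≤15, warranty 5≥4 — dominates S8.
S6: price 430≤714, crew size 5≤15, warranty 9≥4 — dominates S8.
S7: price 151≤714, crew size 10≤15, warranty 5≥4 — dominates S8.
Others (S1, S9) are each worse than S8 on at least one objective.

S2, S3, S4, S5, S6, S7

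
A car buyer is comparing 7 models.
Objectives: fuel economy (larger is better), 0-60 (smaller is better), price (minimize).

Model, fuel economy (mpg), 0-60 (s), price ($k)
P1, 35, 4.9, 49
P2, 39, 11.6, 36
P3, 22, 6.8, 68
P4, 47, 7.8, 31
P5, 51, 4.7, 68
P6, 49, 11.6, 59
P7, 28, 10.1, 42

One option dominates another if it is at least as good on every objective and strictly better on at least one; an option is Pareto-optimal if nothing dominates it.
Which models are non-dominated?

P1: not dominated.
P2: dominated by P4 (fuel economy 47≥39, 0-60 7.8≤11.6, price 31≤36).
P3: dominated by P1 (fuel economy 35≥22, 0-60 4.9≤6.8, price 49≤68).
P4: not dominated (best price).
P5: not dominated (best fuel economy).
P6: not dominated.
P7: dominated by P4 (fuel economy 47≥28, 0-60 7.8≤10.1, price 31≤42).

P1, P4, P5, P6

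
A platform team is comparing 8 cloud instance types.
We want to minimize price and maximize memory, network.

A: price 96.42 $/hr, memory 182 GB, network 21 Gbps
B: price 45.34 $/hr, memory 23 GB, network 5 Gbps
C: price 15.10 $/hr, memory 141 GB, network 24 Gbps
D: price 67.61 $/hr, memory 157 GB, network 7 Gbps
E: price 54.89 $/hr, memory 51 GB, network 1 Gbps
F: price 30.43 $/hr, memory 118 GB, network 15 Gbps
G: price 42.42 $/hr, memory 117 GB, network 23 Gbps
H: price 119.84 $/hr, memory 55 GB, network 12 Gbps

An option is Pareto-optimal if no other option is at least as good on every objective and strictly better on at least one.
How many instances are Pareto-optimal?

3

A: not dominated (best memory).
B: dominated by C (price 15.10≤45.34, memory 141≥23, network 24≥5).
C: not dominated (best price).
D: not dominated.
E: dominated by C (price 15.10≤54.89, memory 141≥51, network 24≥1).
F: dominated by C (price 15.10≤30.43, memory 141≥118, network 24≥15).
G: dominated by C (price 15.10≤42.42, memory 141≥117, network 24≥23).
H: dominated by A (price 96.42≤119.84, memory 182≥55, network 21≥12).
Pareto-optimal: A, C, D → 3.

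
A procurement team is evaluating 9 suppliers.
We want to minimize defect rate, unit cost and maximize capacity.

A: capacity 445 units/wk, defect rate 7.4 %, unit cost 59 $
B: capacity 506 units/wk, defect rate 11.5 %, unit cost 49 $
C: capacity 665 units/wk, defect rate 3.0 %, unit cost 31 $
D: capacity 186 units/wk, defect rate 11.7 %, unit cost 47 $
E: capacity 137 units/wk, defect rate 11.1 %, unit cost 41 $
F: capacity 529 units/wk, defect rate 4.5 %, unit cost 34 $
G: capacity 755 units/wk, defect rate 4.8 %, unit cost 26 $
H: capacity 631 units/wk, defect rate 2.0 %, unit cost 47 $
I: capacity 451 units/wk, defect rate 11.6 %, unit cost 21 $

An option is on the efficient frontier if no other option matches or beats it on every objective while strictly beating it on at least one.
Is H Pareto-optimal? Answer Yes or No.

Yes

A: worse on capacity (445 vs 631).
B: worse on capacity (506 vs 631).
C: worse on defect rate (3.0 vs 2.0).
D: worse on capacity (186 vs 631).
E: worse on capacity (137 vs 631).
F: worse on capacity (529 vs 631).
G: worse on defect rate (4.8 vs 2.0).
I: worse on capacity (451 vs 631).
No option is at least as good as H on every objective and strictly better on one.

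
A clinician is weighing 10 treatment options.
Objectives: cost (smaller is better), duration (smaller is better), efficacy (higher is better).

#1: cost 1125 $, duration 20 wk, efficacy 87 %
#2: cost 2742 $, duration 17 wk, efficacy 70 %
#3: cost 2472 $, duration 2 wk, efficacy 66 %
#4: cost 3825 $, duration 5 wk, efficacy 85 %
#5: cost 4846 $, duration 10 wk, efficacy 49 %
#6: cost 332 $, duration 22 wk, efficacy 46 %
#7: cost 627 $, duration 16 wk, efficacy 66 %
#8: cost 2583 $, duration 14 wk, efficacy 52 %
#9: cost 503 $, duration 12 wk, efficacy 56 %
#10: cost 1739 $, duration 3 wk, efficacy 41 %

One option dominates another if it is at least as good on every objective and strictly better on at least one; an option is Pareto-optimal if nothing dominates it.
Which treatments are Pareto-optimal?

#1, #2, #3, #4, #6, #7, #9, #10

#1: not dominated (best efficacy).
#2: not dominated.
#3: not dominated (best duration).
#4: not dominated.
#5: dominated by #3 (cost 2472≤4846, duration 2≤10, efficacy 66≥49).
#6: not dominated (best cost).
#7: not dominated.
#8: dominated by #3 (cost 2472≤2583, duration 2≤14, efficacy 66≥52).
#9: not dominated.
#10: not dominated.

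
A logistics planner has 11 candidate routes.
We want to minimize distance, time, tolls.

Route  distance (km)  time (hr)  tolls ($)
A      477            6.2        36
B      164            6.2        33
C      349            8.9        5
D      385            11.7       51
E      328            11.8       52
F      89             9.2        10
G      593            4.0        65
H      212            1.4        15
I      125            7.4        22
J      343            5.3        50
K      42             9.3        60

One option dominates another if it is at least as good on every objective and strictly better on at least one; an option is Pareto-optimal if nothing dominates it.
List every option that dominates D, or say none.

B: distance 164≤385, time 6.2≤11.7, tolls 33≤51 — dominates D.
C: distance 349≤385, time 8.9≤11.7, tolls 5≤51 — dominates D.
F: distance 89≤385, time 9.2≤11.7, tolls 10≤51 — dominates D.
H: distance 212≤385, time 1.4≤11.7, tolls 15≤51 — dominates D.
I: distance 125≤385, time 7.4≤11.7, tolls 22≤51 — dominates D.
J: distance 343≤385, time 5.3≤11.7, tolls 50≤51 — dominates D.
Others (A, E, G, K) are each worse than D on at least one objective.

B, C, F, H, I, J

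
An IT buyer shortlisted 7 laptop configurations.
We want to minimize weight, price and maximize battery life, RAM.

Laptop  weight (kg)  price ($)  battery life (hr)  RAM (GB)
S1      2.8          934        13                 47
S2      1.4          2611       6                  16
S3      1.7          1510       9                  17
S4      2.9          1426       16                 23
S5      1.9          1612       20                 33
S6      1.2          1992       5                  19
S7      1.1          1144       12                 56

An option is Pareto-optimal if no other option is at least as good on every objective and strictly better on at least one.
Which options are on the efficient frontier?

S1, S4, S5, S7

S1: not dominated (best price).
S2: dominated by S7 (weight 1.1≤1.4, price 1144≤2611, battery life 12≥6, RAM 56≥16).
S3: dominated by S7 (weight 1.1≤1.7, price 1144≤1510, battery life 12≥9, RAM 56≥17).
S4: not dominated.
S5: not dominated (best battery life).
S6: dominated by S7 (weight 1.1≤1.2, price 1144≤1992, battery life 12≥5, RAM 56≥19).
S7: not dominated (best weight).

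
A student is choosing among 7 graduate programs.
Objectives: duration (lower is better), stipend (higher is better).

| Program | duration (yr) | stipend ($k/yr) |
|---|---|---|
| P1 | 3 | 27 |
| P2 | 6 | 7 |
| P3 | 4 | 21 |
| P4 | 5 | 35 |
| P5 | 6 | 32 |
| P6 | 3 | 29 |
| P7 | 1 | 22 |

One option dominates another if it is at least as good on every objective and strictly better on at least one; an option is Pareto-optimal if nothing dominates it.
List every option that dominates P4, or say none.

P1: worse on stipend (27 vs 35).
P2: worse on duration (6 vs 5).
P3: worse on stipend (21 vs 35).
P5: worse on duration (6 vs 5).
P6: worse on stipend (29 vs 35).
P7: worse on stipend (22 vs 35).
No option dominates P4.

none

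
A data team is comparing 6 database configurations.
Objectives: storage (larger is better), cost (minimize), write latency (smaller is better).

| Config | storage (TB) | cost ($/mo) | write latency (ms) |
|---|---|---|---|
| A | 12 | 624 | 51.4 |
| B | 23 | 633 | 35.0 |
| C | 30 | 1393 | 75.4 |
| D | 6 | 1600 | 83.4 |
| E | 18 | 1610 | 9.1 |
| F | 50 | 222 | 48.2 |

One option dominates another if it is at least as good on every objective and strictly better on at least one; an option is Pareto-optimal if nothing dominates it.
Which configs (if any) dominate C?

F

F: storage 50≥30, cost 222≤1393, write latency 48.2≤75.4 — dominates C.
Others (A, B, D, E) are each worse than C on at least one objective.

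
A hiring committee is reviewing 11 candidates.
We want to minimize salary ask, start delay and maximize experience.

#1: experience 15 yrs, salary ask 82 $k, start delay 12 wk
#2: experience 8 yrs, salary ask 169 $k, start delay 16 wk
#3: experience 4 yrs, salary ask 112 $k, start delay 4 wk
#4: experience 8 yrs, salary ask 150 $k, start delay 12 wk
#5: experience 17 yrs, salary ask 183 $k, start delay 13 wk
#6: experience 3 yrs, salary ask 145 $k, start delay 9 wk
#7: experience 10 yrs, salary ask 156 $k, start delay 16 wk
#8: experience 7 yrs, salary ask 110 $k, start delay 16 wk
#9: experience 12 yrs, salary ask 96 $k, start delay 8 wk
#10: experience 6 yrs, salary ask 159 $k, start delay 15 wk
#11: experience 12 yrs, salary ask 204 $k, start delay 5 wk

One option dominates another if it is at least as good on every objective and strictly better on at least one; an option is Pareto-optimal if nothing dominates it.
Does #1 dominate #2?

#1 vs #2: experience 15≥8, salary ask 82≤169, start delay 12≤16 — #1 is at least as good on every objective with at least one strict improvement.

Yes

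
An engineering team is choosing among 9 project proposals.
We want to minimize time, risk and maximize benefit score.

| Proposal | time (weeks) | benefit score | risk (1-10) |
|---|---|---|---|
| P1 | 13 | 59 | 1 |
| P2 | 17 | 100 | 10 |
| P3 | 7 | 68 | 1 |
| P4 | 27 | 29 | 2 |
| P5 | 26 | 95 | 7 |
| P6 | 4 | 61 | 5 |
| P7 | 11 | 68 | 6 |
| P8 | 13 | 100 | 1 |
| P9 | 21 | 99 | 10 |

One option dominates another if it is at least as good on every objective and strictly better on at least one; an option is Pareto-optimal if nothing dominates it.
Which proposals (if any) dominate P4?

P1, P3, P8

P1: time 13≤27, benefit score 59≥29, risk 1≤2 — dominates P4.
P3: time 7≤27, benefit score 68≥29, risk 1≤2 — dominates P4.
P8: time 13≤27, benefit score 100≥29, risk 1≤2 — dominates P4.
Others (P2, P5, P6, P7, P9) are each worse than P4 on at least one objective.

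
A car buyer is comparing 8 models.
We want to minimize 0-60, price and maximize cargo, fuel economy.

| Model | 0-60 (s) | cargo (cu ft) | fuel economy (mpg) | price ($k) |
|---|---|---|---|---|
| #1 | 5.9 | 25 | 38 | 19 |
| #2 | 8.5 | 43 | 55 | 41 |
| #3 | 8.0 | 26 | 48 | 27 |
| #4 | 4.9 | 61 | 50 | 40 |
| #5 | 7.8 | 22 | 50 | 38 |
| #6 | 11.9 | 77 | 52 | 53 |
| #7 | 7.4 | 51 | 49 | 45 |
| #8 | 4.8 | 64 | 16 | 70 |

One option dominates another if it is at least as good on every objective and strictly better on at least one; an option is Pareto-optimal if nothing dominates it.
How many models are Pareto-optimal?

7

#1: not dominated (best price).
#2: not dominated (best fuel economy).
#3: not dominated.
#4: not dominated.
#5: not dominated.
#6: not dominated (best cargo).
#7: dominated by #4 (0-60 4.9≤7.4, cargo 61≥51, fuel economy 50≥49, price 40≤45).
#8: not dominated (best 0-60).
Pareto-optimal: #1, #2, #3, #4, #5, #6, #8 → 7.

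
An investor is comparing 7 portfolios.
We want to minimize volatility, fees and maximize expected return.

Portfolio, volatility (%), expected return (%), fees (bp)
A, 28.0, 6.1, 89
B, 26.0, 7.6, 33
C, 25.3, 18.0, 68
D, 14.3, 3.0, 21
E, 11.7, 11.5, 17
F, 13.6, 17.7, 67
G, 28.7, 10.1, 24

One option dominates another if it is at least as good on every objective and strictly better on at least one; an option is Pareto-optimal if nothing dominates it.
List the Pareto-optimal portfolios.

A: dominated by B (volatility 26.0≤28.0, expected return 7.6≥6.1, fees 33≤89).
B: dominated by E (volatility 11.7≤26.0, expected return 11.5≥7.6, fees 17≤33).
C: not dominated (best expected return).
D: dominated by E (volatility 11.7≤14.3, expected return 11.5≥3.0, fees 17≤21).
E: not dominated (best volatility).
F: not dominated.
G: dominated by E (volatility 11.7≤28.7, expected return 11.5≥10.1, fees 17≤24).

C, E, F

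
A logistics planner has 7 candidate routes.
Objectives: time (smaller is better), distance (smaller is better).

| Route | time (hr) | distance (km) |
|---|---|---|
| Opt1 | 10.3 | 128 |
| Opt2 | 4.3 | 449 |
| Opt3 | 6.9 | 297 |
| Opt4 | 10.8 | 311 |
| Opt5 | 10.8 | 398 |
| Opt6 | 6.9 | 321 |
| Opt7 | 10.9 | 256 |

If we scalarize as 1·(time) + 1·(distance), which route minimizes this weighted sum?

Opt1: 1·10.3 + 1·128 = 138.3
Opt2: 1·4.3 + 1·449 = 453.3
Opt3: 1·6.9 + 1·297 = 303.9
Opt4: 1·10.8 + 1·311 = 321.8
Opt5: 1·10.8 + 1·398 = 408.8
Opt6: 1·6.9 + 1·321 = 327.9
Opt7: 1·10.9 + 1·256 = 266.9
Lowest: Opt1 at 138.3.

Opt1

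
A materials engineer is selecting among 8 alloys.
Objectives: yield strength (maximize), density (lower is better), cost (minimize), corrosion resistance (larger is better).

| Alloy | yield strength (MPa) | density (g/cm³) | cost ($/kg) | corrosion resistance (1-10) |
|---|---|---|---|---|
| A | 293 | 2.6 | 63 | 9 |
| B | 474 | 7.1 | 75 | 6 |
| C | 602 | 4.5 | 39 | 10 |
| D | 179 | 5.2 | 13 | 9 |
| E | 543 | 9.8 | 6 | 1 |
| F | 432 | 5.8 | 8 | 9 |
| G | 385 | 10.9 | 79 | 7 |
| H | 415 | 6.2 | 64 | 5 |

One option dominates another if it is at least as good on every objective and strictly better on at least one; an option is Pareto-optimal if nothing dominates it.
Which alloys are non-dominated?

A, C, D, E, F

A: not dominated (best density).
B: dominated by C (yield strength 602≥474, density 4.5≤7.1, cost 39≤75, corrosion resistance 10≥6).
C: not dominated (best yield strength).
D: not dominated.
E: not dominated (best cost).
F: not dominated.
G: dominated by C (yield strength 602≥385, density 4.5≤10.9, cost 39≤79, corrosion resistance 10≥7).
H: dominated by C (yield strength 602≥415, density 4.5≤6.2, cost 39≤64, corrosion resistance 10≥5).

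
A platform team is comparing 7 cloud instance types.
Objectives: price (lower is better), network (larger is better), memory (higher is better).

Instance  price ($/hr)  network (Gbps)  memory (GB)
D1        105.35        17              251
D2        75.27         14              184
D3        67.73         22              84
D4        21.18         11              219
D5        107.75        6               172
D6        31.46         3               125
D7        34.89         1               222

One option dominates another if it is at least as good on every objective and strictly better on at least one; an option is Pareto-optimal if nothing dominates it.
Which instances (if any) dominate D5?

D1: price 105.35≤107.75, network 17≥6, memory 251≥172 — dominates D5.
D2: price 75.27≤107.75, network 14≥6, memory 184≥172 — dominates D5.
D4: price 21.18≤107.75, network 11≥6, memory 219≥172 — dominates D5.
Others (D3, D6, D7) are each worse than D5 on at least one objective.

D1, D2, D4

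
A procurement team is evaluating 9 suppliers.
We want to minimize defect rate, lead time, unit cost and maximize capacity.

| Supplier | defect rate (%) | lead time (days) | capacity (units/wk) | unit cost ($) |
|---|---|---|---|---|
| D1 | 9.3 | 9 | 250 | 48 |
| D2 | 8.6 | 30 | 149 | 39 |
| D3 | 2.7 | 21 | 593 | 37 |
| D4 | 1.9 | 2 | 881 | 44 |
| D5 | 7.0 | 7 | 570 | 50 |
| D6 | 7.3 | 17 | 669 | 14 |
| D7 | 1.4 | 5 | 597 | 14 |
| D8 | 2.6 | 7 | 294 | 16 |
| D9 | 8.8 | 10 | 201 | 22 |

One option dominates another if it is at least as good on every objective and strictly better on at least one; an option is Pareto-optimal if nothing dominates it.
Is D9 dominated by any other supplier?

D7 vs D9: defect rate 1.4≤8.8, lead time 5≤10, capacity 597≥201, unit cost 14≤22 — D7 is at least as good on every objective and strictly better on at least one, so D7 dominates D9.

Yes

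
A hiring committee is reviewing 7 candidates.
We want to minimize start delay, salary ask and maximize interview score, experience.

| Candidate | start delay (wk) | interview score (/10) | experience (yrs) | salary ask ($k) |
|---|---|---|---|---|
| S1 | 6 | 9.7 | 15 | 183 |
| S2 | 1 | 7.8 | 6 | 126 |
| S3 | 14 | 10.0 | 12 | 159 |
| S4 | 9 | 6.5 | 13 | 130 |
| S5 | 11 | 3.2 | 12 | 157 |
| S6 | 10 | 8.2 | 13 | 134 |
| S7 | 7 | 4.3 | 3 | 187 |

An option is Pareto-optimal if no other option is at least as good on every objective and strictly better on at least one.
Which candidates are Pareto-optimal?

S1: not dominated (best experience).
S2: not dominated (best start delay).
S3: not dominated (best interview score).
S4: not dominated.
S5: dominated by S4 (start delay 9≤11, interview score 6.5≥3.2, experience 13≥12, salary ask 130≤157).
S6: not dominated.
S7: dominated by S1 (start delay 6≤7, interview score 9.7≥4.3, experience 15≥3, salary ask 183≤187).

S1, S2, S3, S4, S6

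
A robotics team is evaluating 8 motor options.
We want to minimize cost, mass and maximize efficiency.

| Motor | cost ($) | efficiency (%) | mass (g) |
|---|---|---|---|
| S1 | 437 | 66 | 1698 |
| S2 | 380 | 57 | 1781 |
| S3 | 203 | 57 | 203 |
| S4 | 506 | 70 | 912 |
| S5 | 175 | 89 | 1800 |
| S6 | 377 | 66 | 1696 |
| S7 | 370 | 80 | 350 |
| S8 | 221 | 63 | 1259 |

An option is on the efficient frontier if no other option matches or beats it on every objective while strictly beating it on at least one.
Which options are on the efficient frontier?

S3, S5, S7, S8

S1: dominated by S6 (cost 377≤437, efficiency 66≥66, mass 1696≤1698).
S2: dominated by S3 (cost 203≤380, efficiency 57≥57, mass 203≤1781).
S3: not dominated (best mass).
S4: dominated by S7 (cost 370≤506, efficiency 80≥70, mass 350≤912).
S5: not dominated (best cost).
S6: dominated by S7 (cost 370≤377, efficiency 80≥66, mass 350≤1696).
S7: not dominated.
S8: not dominated.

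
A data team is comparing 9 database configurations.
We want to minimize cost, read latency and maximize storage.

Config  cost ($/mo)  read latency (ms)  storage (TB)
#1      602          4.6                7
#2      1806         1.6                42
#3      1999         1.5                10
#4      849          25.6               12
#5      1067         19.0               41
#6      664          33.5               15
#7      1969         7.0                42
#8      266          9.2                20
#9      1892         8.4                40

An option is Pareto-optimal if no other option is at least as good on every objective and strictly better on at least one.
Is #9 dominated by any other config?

#2 vs #9: cost 1806≤1892, read latency 1.6≤8.4, storage 42≥40 — #2 is at least as good on every objective and strictly better on at least one, so #2 dominates #9.

Yes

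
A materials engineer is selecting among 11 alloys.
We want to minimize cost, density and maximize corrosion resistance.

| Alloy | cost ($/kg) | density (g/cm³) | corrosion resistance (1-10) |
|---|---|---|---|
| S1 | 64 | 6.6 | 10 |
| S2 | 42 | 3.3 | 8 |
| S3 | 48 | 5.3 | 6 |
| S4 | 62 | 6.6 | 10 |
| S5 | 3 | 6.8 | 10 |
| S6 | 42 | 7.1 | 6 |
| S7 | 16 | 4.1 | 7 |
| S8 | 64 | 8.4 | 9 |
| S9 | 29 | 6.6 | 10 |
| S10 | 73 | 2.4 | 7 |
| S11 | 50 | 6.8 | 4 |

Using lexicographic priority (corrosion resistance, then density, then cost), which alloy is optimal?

First maximize corrosion resistance: best is 10, kept {S1, S4, S5, S9}.
Then minimize density: best is 6.6, kept {S1, S4, S9}.
Then minimize cost: best is 29, kept {S9}.

S9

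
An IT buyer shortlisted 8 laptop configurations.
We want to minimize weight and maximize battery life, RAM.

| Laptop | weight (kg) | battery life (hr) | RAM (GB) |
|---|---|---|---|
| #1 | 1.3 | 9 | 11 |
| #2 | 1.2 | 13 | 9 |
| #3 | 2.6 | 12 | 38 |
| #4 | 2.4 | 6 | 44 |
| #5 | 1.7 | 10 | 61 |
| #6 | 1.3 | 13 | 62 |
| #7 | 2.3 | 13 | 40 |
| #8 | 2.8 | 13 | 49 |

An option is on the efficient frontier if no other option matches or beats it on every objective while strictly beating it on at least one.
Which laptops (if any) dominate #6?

#1: worse on battery life (9 vs 13).
#2: worse on RAM (9 vs 62).
#3: worse on weight (2.6 vs 1.3).
#4: worse on weight (2.4 vs 1.3).
#5: worse on weight (1.7 vs 1.3).
#7: worse on weight (2.3 vs 1.3).
#8: worse on weight (2.8 vs 1.3).
No option dominates #6.

none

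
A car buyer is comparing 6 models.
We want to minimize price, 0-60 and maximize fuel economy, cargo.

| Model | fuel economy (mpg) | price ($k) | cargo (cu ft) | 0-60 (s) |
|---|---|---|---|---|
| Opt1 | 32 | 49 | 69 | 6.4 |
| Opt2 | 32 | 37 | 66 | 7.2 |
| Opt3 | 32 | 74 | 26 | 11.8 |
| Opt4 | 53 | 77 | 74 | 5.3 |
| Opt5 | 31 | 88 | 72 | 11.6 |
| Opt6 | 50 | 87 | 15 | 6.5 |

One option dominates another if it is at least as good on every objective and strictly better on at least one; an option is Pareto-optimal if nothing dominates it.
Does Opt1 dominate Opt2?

Opt1 vs Opt2: Opt1 is worse on price (49 vs 37), so it does not dominate Opt2.

No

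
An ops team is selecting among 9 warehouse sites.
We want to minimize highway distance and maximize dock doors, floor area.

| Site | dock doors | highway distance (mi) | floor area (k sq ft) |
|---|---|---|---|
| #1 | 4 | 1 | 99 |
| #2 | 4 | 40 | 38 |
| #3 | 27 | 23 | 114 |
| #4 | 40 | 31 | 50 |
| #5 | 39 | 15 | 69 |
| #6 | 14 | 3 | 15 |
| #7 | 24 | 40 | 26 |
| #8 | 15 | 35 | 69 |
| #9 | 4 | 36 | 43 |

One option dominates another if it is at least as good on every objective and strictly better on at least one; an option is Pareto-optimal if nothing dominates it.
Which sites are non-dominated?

#1: not dominated (best highway distance).
#2: dominated by #1 (dock doors 4≥4, highway distance 1≤40, floor area 99≥38).
#3: not dominated (best floor area).
#4: not dominated (best dock doors).
#5: not dominated.
#6: not dominated.
#7: dominated by #3 (dock doors 27≥24, highway distance 23≤40, floor area 114≥26).
#8: dominated by #3 (dock doors 27≥15, highway distance 23≤35, floor area 114≥69).
#9: dominated by #1 (dock doors 4≥4, highway distance 1≤36, floor area 99≥43).

#1, #3, #4, #5, #6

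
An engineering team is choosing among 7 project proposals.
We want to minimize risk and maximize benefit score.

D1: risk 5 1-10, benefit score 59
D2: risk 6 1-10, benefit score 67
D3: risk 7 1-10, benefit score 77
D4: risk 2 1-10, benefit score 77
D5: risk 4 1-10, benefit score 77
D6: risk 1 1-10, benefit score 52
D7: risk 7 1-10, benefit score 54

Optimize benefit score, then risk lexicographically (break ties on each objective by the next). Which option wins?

First maximize benefit score: best is 77, kept {D3, D4, D5}.
Then minimize risk: best is 2, kept {D4}.

D4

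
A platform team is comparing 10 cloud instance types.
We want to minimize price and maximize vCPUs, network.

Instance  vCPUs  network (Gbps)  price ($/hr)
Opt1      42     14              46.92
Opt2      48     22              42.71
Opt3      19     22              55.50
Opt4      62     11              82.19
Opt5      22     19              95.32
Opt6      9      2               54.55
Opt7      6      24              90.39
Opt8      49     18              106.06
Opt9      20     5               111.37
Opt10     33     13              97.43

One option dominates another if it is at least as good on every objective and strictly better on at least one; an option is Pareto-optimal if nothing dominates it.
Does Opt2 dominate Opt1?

Opt2 vs Opt1: vCPUs 48≥42, network 22≥14, price 42.71≤46.92 — Opt2 is at least as good on every objective with at least one strict improvement.

Yes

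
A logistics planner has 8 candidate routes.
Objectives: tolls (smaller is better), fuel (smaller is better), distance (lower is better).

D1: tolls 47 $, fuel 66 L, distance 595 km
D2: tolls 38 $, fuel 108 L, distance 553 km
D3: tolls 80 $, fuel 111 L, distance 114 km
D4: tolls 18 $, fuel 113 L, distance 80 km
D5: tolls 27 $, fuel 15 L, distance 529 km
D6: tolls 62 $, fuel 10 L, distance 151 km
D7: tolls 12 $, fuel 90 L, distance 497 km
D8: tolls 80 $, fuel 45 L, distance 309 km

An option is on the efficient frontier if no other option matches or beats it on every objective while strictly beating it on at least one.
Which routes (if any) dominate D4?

D1: worse on tolls (47 vs 18).
D2: worse on tolls (38 vs 18).
D3: worse on tolls (80 vs 18).
D5: worse on tolls (27 vs 18).
D6: worse on tolls (62 vs 18).
D7: worse on distance (497 vs 80).
D8: worse on tolls (80 vs 18).
No option dominates D4.

none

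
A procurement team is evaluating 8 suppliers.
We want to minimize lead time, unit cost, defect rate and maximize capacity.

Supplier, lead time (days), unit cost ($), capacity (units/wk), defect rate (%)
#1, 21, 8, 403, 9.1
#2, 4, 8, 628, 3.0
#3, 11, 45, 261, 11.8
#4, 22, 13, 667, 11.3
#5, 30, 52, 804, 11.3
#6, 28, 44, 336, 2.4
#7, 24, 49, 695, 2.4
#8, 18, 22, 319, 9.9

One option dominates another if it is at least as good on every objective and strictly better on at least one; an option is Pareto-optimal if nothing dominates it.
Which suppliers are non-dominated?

#2, #4, #5, #6, #7

#1: dominated by #2 (lead time 4≤21, unit cost 8≤8, capacity 628≥403, defect rate 3.0≤9.1).
#2: not dominated (best lead time).
#3: dominated by #2 (lead time 4≤11, unit cost 8≤45, capacity 628≥261, defect rate 3.0≤11.8).
#4: not dominated.
#5: not dominated (best capacity).
#6: not dominated.
#7: not dominated.
#8: dominated by #2 (lead time 4≤18, unit cost 8≤22, capacity 628≥319, defect rate 3.0≤9.9).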